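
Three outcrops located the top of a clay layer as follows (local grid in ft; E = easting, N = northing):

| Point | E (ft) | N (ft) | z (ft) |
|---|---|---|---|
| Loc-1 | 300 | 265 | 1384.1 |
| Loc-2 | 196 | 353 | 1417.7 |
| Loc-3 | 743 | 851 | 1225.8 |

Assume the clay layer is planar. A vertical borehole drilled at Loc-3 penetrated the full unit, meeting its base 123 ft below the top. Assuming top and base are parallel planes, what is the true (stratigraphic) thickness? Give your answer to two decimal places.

116.57 ft

Let the plane be z = a·E + b·N + c.
Loc-2−Loc-1: −104a + 88b = 33.6;  Loc-3−Loc-1: 443a + 586b = −158.3.
Solving gives a = −0.33644, b = −0.01580.
|∇z| = √(a²+b²) = 0.33681, so dip δ = arctan(0.33681) = 18.61°.
True thickness = vertical thickness × cos δ = 123 × cos 18.61° = 116.57 ft.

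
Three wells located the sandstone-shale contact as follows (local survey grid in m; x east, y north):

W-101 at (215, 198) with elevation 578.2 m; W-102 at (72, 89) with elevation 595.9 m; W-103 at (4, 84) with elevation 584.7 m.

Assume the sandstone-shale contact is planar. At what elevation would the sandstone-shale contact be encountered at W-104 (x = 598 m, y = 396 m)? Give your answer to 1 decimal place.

570.1 m

Let the plane be z = a·x + b·y + c.
W-102−W-101: −143a − 109b = 17.7;  W-103−W-101: −211a − 114b = 6.5.
Solving gives a = 0.19551, b = −0.41887.
Then c = 578.2 − a·215 − b·198 = 619.10.
At (598, 396): z = 116.9 − 165.9 + 619.10 = 570.1 m.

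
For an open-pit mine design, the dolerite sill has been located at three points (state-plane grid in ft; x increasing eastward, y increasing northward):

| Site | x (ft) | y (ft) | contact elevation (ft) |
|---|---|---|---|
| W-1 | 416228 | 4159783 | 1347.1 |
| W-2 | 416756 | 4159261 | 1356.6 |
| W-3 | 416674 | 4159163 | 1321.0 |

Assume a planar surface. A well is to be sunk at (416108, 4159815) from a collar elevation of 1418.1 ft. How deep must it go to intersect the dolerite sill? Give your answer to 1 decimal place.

Let the plane be z = a·x + b·y + c.
W-2−W-1: 528a − 522b = 9.5;  W-3−W-1: 446a − 620b = −26.1.
Solving gives a = 0.206394636, b = 0.190567754.
Then c = 1347.1 − a·416228 − b·4159783 = −877280.63.
At (416108, 4159815): z_contact = 85882.46 + 792726.60 − 877280.63 = 1328.43 ft.
Depth below ground = 1418.1 − 1328.43 = 89.7 ft.

89.7 ft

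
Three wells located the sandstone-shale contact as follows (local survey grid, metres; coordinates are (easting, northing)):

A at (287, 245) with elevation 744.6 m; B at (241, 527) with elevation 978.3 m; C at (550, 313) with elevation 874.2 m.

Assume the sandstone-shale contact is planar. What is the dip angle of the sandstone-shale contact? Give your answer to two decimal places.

42.38°

Let the plane be z = a·E + b·N + c.
B−A: −46a + 282b = 233.7;  C−A: 263a + 68b = 129.6.
Solving gives a = 0.26723, b = 0.87231.
Gradient magnitude |∇z| = √(a² + b²) = √(0.07141 + 0.76093) = 0.91233.
True dip = arctan(0.91233) = 42.38°, dipping toward SSW (azimuth ≈ 197°).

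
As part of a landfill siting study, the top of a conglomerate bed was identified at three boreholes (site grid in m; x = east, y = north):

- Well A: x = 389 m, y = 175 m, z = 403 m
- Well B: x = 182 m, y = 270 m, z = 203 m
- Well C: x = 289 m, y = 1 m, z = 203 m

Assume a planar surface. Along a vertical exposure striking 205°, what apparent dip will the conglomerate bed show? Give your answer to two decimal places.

Two edge vectors: Well A→Well B = (-207, 95, -200), Well A→Well C = (-100, -174, -200).
Normal n = (Well A→Well B) × (Well A→Well C) = (-53800, -21400, 45518).
So ∂z/∂x = −n_x/n_z = 1.18195 and ∂z/∂y = −n_y/n_z = 0.47014.
Unit vector along 205° is (sin 205°, cos 205°) = (-0.4226, -0.9063).
Slope in that direction = a·(-0.4226) + b·(-0.9063) = −0.92561.
Apparent dip = arctan|0.92561| = 42.79° (true dip is 51.8°, so apparent ≤ true as expected).

42.79°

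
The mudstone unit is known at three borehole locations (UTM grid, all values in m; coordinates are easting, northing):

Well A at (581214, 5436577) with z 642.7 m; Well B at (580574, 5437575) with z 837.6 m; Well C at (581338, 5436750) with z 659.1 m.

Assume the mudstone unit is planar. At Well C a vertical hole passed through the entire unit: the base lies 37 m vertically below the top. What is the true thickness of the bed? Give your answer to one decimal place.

36.5 m

Two edge vectors: Well A→Well B = (-640, 998, 194.9), Well A→Well C = (124, 173, 16.4).
Normal n = (Well A→Well B) × (Well A→Well C) = (-17350.5, 34663.6, -234472).
So ∂z/∂easting = −n_x/n_z = −0.07400 and ∂z/∂northing = −n_y/n_z = 0.14784.
|∇z| = √(a²+b²) = 0.16532, so dip δ = arctan(0.16532) = 9.39°.
True thickness = vertical thickness × cos δ = 37 × cos 9.39° = 36.5 m.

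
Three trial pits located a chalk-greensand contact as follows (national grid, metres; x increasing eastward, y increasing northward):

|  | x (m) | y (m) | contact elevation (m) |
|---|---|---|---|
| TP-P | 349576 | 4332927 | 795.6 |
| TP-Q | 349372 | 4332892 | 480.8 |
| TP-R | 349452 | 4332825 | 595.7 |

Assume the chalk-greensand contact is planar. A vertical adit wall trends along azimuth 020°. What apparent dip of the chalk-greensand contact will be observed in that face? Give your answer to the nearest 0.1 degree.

Two edge vectors: TP-P→TP-Q = (-204, -35, -314.8), TP-P→TP-R = (-124, -102, -199.9).
Normal n = (TP-P→TP-Q) × (TP-P→TP-R) = (-25113.1, -1744.4, 16468).
So ∂z/∂x = −n_x/n_z = 1.52496 and ∂z/∂y = −n_y/n_z = 0.10593.
Unit vector along 020° is (sin 20°, cos 20°) = (0.3420, 0.9397).
Slope in that direction = a·(0.3420) + b·(0.9397) = 0.62111.
Apparent dip = arctan|0.62111| = 31.8° (true dip is 56.8°, so apparent ≤ true as expected).

31.8°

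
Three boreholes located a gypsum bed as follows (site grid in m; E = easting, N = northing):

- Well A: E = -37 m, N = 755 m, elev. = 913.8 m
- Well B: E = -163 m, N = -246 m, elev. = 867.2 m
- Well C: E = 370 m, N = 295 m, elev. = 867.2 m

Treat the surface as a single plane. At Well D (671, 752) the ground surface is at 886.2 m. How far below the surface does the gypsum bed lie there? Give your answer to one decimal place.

10.9 m

Let the plane be z = a·E + b·N + c.
Well B−Well A: −126a − 1001b = −46.6;  Well C−Well A: 407a − 460b = −46.6.
Solving gives a = −0.05417, b = 0.05337.
Then c = 913.8 − a·-37 − b·755 = 871.50.
At (671, 752): z_contact = −36.35 + 40.14 + 871.50 = 875.28 m.
Depth below ground = 886.2 − 875.28 = 10.9 m.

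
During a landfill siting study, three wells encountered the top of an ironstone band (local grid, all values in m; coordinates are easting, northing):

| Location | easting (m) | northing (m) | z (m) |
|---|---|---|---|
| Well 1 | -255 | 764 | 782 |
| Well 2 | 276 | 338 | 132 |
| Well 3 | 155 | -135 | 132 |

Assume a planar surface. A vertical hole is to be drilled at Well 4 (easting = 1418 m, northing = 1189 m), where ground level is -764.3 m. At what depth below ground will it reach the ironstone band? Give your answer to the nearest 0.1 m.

Let the plane be z = a·easting + b·northing + c.
Well 2−Well 1: 531a − 426b = −650;  Well 3−Well 1: 410a − 899b = −650.
Solving gives a = −1.015662, b = 0.259820.
Then c = 782 − a·-255 − b·764 = 324.50.
At (1418, 1189): z_contact = −1440.21 + 308.93 + 324.50 = -806.78 m.
Depth below ground = -764.3 − (-806.78) = 42.5 m.

42.5 m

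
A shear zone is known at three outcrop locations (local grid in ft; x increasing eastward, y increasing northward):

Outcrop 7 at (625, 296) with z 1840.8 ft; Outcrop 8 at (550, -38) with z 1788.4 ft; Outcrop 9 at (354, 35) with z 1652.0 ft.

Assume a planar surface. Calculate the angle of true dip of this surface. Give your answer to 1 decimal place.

Two edge vectors: Outcrop 7→Outcrop 8 = (-75, -334, -52.4), Outcrop 7→Outcrop 9 = (-271, -261, -188.8).
Normal n = (Outcrop 7→Outcrop 8) × (Outcrop 7→Outcrop 9) = (49382.8, 40.4, -70939).
So ∂z/∂x = −n_x/n_z = 0.69613 and ∂z/∂y = −n_y/n_z = 0.00057.
Gradient magnitude |∇z| = √(a² + b²) = √(0.48460 + 0.00000) = 0.69613.
True dip = arctan(0.69613) = 34.8°, dipping toward W (azimuth ≈ 270°).

34.8°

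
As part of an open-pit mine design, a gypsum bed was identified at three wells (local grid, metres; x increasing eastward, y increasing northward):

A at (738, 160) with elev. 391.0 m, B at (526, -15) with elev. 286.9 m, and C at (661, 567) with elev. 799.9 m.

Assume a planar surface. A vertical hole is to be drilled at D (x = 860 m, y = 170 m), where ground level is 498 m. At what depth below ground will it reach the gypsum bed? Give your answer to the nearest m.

Let the plane be z = a·x + b·y + c.
B−A: −212a − 175b = −104.1;  C−A: −77a + 407b = 408.9.
Solving gives a = −0.29259, b = 0.94931.
Then c = 391 − a·738 − b·160 = 455.04.
At (860, 170): z_contact = −251.6 + 161.4 + 455.04 = 364.8 m.
Depth below ground = 498 − 364.8 = 133 m.

133 m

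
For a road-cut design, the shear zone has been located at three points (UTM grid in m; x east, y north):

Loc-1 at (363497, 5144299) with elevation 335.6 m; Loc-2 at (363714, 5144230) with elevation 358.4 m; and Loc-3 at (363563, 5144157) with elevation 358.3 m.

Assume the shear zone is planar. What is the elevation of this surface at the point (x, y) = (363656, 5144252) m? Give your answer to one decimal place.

Let the plane be z = a·x + b·y + c.
Loc-2−Loc-1: 217a − 69b = 22.8;  Loc-3−Loc-1: 66a − 142b = 22.7.
Solving gives a = 0.063644326, b = −0.130277989.
Then c = 335.6 − a·363497 − b·5144299 = 647390.01.
At (363656, 5144252): z = 23144.6 − 670182.8 + 647390.01 = 351.8 m.

351.8 m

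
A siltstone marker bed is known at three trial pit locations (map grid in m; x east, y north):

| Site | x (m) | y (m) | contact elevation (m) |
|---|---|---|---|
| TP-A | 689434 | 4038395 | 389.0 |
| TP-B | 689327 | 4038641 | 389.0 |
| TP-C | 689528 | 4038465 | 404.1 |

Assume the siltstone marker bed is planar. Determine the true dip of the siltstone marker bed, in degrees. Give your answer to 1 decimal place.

7.5°

Let the plane be z = a·x + b·y + c.
TP-B−TP-A: −107a + 246b = 0;  TP-C−TP-A: 94a + 70b = 15.1.
Solving gives a = 0.12134, b = 0.05278.
Gradient magnitude |∇z| = √(a² + b²) = √(0.01472 + 0.00279) = 0.13232.
True dip = arctan(0.13232) = 7.5°, dipping toward WSW (azimuth ≈ 246°).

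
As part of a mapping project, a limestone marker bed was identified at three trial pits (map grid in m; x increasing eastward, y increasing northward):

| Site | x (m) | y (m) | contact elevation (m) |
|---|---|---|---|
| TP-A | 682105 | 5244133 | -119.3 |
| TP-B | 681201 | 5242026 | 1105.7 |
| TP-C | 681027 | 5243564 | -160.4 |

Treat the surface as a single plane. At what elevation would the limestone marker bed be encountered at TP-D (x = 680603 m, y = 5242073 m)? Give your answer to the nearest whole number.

803 m

Two edge vectors: TP-A→TP-B = (-904, -2107, 1225), TP-A→TP-C = (-1078, -569, -41.1).
Normal n = (TP-A→TP-B) × (TP-A→TP-C) = (783622.7, -1357704.4, -1756970).
So ∂z/∂x = −n_x/n_z = 0.44600801 and ∂z/∂y = −n_y/n_z = −0.77275332.
Intercept c from TP-A: -119.3 − 304224.30 + 4052421.18 = 3748077.59.
At (680603, 5242073): z = 303554.4 − 4050829.3 + 3748077.59 = 802.7 m.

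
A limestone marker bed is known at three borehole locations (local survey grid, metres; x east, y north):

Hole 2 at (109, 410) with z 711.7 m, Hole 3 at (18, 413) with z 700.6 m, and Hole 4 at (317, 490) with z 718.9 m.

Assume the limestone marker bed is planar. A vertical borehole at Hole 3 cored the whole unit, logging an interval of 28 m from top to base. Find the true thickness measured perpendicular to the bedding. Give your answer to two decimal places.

27.23 m

Two edge vectors: Hole 2→Hole 3 = (-91, 3, -11.1), Hole 2→Hole 4 = (208, 80, 7.2).
Normal n = (Hole 2→Hole 3) × (Hole 2→Hole 4) = (909.6, -1653.6, -7904).
So ∂z/∂x = −n_x/n_z = 0.11508 and ∂z/∂y = −n_y/n_z = −0.20921.
|∇z| = √(a²+b²) = 0.23877, so dip δ = arctan(0.23877) = 13.43°.
True thickness = vertical thickness × cos δ = 28 × cos 13.43° = 27.23 m.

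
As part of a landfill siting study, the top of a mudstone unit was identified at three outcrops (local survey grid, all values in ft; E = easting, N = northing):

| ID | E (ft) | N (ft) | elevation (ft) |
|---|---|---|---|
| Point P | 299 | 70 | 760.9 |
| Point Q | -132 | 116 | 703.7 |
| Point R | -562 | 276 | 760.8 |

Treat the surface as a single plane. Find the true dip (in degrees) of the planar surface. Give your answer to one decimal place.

45.8°

Let the plane be z = a·E + b·N + c.
Point Q−Point P: −431a + 46b = −57.2;  Point R−Point P: −861a + 206b = −0.1.
Solving gives a = 0.23950, b = 1.00053.
Gradient magnitude |∇z| = √(a² + b²) = √(0.05736 + 1.00106) = 1.02880.
True dip = arctan(1.02880) = 45.8°, dipping toward SSW (azimuth ≈ 193°).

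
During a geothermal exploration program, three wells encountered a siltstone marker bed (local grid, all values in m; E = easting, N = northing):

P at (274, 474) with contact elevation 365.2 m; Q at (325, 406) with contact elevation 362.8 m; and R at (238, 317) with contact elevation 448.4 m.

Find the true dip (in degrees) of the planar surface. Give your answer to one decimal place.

Two edge vectors: P→Q = (51, -68, -2.4), P→R = (-36, -157, 83.2).
Normal n = (P→Q) × (P→R) = (-6034.4, -4156.8, -10455).
So ∂z/∂E = −n_x/n_z = −0.57718 and ∂z/∂N = −n_y/n_z = −0.39759.
Gradient magnitude |∇z| = √(a² + b²) = √(0.33313 + 0.15808) = 0.70087.
True dip = arctan(0.70087) = 35.0°, dipping toward NE (azimuth ≈ 055°).

35.0°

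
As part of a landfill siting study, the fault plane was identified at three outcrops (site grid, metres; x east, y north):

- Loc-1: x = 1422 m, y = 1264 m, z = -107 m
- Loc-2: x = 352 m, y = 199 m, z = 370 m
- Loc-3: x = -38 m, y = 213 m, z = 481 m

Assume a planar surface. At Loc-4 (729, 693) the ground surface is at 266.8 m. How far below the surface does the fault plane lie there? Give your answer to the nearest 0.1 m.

Two edge vectors: Loc-1→Loc-2 = (-1070, -1065, 477), Loc-1→Loc-3 = (-1460, -1051, 588).
Normal n = (Loc-1→Loc-2) × (Loc-1→Loc-3) = (-124893, -67260, -430330).
So ∂z/∂x = −n_x/n_z = −0.290226 and ∂z/∂y = −n_y/n_z = −0.156299.
Intercept c from Loc-1: -107 + 412.70 + 197.56 = 503.26.
At (729, 693): z_contact = −211.57 − 108.31 + 503.26 = 183.37 m.
Depth below ground = 266.8 − 183.37 = 83.4 m.

83.4 m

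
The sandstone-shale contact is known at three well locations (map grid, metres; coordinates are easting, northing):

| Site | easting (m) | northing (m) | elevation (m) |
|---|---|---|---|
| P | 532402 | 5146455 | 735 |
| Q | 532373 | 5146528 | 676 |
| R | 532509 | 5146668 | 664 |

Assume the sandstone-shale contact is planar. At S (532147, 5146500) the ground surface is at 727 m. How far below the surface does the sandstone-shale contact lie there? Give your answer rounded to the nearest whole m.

154 m

Let the plane be z = a·easting + b·northing + c.
Q−P: −29a + 73b = −59;  R−P: 107a + 213b = −71.
Solving gives a = 0.52788104, b = −0.59851301.
Then c = 735 − a·532402 − b·5146455 = 2799910.36.
At (532147, 5146500): z_contact = 280910.3 − 3080247.2 + 2799910.36 = 573.5 m.
Depth below ground = 727 − 573.5 = 154 m.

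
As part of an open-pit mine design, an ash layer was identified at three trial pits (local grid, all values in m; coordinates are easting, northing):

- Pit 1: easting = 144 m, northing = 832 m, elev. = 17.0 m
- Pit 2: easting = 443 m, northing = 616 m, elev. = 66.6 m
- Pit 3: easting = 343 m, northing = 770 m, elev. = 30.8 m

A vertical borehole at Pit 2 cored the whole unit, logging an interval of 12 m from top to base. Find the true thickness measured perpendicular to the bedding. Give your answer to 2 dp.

11.68 m

Two edge vectors: Pit 1→Pit 2 = (299, -216, 49.6), Pit 1→Pit 3 = (199, -62, 13.8).
Normal n = (Pit 1→Pit 2) × (Pit 1→Pit 3) = (94.4, 5744.2, 24446).
So ∂z/∂easting = −n_x/n_z = −0.00386 and ∂z/∂northing = −n_y/n_z = −0.23498.
|∇z| = √(a²+b²) = 0.23501, so dip δ = arctan(0.23501) = 13.22°.
True thickness = vertical thickness × cos δ = 12 × cos 13.22° = 11.68 m.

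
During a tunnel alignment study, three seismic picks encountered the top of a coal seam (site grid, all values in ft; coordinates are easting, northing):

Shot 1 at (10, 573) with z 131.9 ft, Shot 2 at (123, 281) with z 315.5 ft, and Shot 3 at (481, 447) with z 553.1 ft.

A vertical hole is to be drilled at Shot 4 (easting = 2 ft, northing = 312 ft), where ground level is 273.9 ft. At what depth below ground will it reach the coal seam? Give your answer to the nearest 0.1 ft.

Two edge vectors: Shot 1→Shot 2 = (113, -292, 183.6), Shot 1→Shot 3 = (471, -126, 421.2).
Normal n = (Shot 1→Shot 2) × (Shot 1→Shot 3) = (-99856.8, 38880, 123294).
So ∂z/∂easting = −n_x/n_z = 0.80991 and ∂z/∂northing = −n_y/n_z = −0.31534.
Intercept c from Shot 1: 131.9 − 8.10 + 180.69 = 304.49.
At (2, 312): z_contact = 1.62 − 98.39 + 304.49 = 207.73 ft.
Depth below ground = 273.9 − 207.73 = 66.2 ft.

66.2 ft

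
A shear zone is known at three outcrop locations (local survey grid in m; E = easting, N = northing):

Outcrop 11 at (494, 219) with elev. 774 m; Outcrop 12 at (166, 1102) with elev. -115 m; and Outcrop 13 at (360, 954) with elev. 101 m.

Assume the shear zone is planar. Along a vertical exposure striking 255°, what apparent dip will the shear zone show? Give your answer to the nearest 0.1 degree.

Let the plane be z = a·E + b·N + c.
Outcrop 12−Outcrop 11: −328a + 883b = −889;  Outcrop 13−Outcrop 11: −134a + 735b = −673.
Solving gives a = 0.48189, b = −0.82779.
Unit vector along 255° is (sin 255°, cos 255°) = (-0.9659, -0.2588).
Slope in that direction = a·(-0.9659) + b·(-0.2588) = −0.25122.
Apparent dip = arctan|0.25122| = 14.1° (true dip is 43.8°, so apparent ≤ true as expected).

14.1°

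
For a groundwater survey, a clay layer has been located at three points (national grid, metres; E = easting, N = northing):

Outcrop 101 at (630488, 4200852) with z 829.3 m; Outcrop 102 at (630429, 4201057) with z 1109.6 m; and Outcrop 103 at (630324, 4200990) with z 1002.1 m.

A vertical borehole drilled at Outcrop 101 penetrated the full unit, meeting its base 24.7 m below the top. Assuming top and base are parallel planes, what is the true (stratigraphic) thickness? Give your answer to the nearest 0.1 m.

14.3 m

Let the plane be z = a·E + b·N + c.
Outcrop 102−Outcrop 101: −59a + 205b = 280.3;  Outcrop 103−Outcrop 101: −164a + 138b = 172.8.
Solving gives a = 0.12785, b = 1.40411.
|∇z| = √(a²+b²) = 1.40992, so dip δ = arctan(1.40992) = 54.65°.
True thickness = vertical thickness × cos δ = 24.7 × cos 54.65° = 14.3 m.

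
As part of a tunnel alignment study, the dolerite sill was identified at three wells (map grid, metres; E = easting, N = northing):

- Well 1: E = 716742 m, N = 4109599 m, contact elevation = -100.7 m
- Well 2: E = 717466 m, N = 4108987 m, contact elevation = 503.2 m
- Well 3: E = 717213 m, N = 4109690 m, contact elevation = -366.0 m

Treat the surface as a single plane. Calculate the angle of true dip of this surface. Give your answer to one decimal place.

Two edge vectors: Well 1→Well 2 = (724, -612, 603.9), Well 1→Well 3 = (471, 91, -265.3).
Normal n = (Well 1→Well 2) × (Well 1→Well 3) = (107408.7, 476514.1, 354136).
So ∂z/∂E = −n_x/n_z = −0.30330 and ∂z/∂N = −n_y/n_z = −1.34557.
Gradient magnitude |∇z| = √(a² + b²) = √(0.09199 + 1.81055) = 1.37933.
True dip = arctan(1.37933) = 54.1°, dipping toward NNE (azimuth ≈ 013°).

54.1°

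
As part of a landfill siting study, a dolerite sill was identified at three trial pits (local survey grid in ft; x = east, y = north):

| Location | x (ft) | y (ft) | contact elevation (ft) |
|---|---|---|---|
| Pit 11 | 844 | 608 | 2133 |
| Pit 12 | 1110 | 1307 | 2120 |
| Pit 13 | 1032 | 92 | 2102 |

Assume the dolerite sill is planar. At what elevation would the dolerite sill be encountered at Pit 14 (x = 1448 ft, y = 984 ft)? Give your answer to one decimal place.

Let the plane be z = a·x + b·y + c.
Pit 12−Pit 11: 266a + 699b = −13;  Pit 13−Pit 11: 188a − 516b = −31.
Solving gives a = −0.105621, b = 0.021595.
Then c = 2133 − a·844 − b·608 = 2209.01.
At (1448, 984): z = −152.9 + 21.2 + 2209.01 = 2077.3 ft.

2077.3 ft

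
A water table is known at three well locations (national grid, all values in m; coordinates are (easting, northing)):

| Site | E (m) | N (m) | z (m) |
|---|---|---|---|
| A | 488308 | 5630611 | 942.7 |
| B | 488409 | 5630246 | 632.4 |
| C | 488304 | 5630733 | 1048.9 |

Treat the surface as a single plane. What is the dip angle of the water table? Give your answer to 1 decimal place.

41.3°

Let the plane be z = a·E + b·N + c.
B−A: 101a − 365b = −310.3;  C−A: −4a + 122b = 106.2.
Solving gives a = 0.08345, b = 0.87323.
Gradient magnitude |∇z| = √(a² + b²) = √(0.00696 + 0.76253) = 0.87721.
True dip = arctan(0.87721) = 41.3°, dipping toward S (azimuth ≈ 185°).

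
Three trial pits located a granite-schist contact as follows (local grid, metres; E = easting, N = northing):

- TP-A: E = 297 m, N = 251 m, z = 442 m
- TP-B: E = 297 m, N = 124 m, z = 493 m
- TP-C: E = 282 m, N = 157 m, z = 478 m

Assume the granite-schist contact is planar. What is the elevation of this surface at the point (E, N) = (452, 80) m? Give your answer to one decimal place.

Two edge vectors: TP-A→TP-B = (0, -127, 51), TP-A→TP-C = (-15, -94, 36).
Normal n = (TP-A→TP-B) × (TP-A→TP-C) = (222, -765, -1905).
So ∂z/∂E = −n_x/n_z = 0.11654 and ∂z/∂N = −n_y/n_z = −0.40157.
Intercept c from TP-A: 442 − 34.61 + 100.80 = 508.18.
At (452, 80): z = 52.7 − 32.1 + 508.18 = 528.7 m.

528.7 m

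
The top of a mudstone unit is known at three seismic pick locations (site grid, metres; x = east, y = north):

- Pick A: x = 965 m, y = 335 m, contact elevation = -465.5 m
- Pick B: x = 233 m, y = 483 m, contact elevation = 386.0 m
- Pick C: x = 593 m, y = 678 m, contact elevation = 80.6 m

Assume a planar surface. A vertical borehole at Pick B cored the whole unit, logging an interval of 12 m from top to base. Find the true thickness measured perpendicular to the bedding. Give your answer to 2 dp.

7.84 m

Let the plane be z = a·x + b·y + c.
Pick B−Pick A: −732a + 148b = 851.5;  Pick C−Pick A: −372a + 343b = 546.1.
Solving gives a = −1.07765, b = 0.42336.
|∇z| = √(a²+b²) = 1.15783, so dip δ = arctan(1.15783) = 49.18°.
True thickness = vertical thickness × cos δ = 12 × cos 49.18° = 7.84 m.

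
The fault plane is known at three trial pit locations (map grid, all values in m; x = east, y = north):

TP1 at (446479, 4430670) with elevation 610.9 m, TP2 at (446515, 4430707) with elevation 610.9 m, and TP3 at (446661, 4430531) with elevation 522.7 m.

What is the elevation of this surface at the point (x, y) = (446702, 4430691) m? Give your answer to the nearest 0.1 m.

554.6 m

Two edge vectors: TP1→TP2 = (36, 37, 0), TP1→TP3 = (182, -139, -88.2).
Normal n = (TP1→TP2) × (TP1→TP3) = (-3263.4, 3175.2, -11738).
So ∂z/∂x = −n_x/n_z = −0.278020106 and ∂z/∂y = −n_y/n_z = 0.270506049.
Intercept c from TP1: 610.9 + 124130.14 − 1198523.03 = −1073782.00.
At (446702, 4430691): z = −124192.1 + 1198528.7 − 1073782.00 = 554.6 m.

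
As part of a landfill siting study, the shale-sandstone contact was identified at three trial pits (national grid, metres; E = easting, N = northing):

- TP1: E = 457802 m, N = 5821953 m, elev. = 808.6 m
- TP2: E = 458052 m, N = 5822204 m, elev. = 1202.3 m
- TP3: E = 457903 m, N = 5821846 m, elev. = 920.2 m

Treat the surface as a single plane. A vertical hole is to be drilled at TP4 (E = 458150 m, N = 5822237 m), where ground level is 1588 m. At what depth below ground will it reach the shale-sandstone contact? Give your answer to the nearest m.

Let the plane be z = a·E + b·N + c.
TP2−TP1: 250a + 251b = 393.7;  TP3−TP1: 101a − 107b = 111.6.
Solving gives a = 1.34618337, b = 0.22770580.
Then c = 808.6 − a·457802 − b·5821953 = −1941169.32.
At (458150, 5822237): z_contact = 616753.9 + 1325757.1 − 1941169.32 = 1341.7 m.
Depth below ground = 1588 − 1341.7 = 246 m.

246 m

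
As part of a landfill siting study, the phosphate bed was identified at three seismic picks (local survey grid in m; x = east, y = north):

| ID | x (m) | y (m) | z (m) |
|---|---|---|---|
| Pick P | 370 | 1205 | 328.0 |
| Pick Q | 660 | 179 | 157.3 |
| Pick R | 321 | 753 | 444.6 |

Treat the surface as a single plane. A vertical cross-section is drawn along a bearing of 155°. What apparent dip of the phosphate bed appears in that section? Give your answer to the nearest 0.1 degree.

18.3°

Two edge vectors: Pick P→Pick Q = (290, -1026, -170.7), Pick P→Pick R = (-49, -452, 116.6).
Normal n = (Pick P→Pick Q) × (Pick P→Pick R) = (-196788, -25449.7, -181354).
So ∂z/∂x = −n_x/n_z = −1.08510 and ∂z/∂y = −n_y/n_z = −0.14033.
Unit vector along 155° is (sin 155°, cos 155°) = (0.4226, -0.9063).
Slope in that direction = a·(0.4226) + b·(-0.9063) = −0.33140.
Apparent dip = arctan|0.33140| = 18.3° (true dip is 47.6°, so apparent ≤ true as expected).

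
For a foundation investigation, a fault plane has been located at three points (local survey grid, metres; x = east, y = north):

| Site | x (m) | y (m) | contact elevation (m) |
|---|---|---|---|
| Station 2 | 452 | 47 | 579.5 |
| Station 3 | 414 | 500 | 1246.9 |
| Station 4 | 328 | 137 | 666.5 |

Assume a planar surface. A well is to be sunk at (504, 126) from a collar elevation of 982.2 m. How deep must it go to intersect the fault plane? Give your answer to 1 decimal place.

263.4 m

Let the plane be z = a·x + b·y + c.
Station 3−Station 2: −38a + 453b = 667.4;  Station 4−Station 2: −124a + 90b = 87.
Solving gives a = 0.39155, b = 1.50613.
Then c = 579.5 − a·452 − b·47 = 331.73.
At (504, 126): z_contact = 197.34 + 189.77 + 331.73 = 718.85 m.
Depth below ground = 982.2 − 718.85 = 263.4 m.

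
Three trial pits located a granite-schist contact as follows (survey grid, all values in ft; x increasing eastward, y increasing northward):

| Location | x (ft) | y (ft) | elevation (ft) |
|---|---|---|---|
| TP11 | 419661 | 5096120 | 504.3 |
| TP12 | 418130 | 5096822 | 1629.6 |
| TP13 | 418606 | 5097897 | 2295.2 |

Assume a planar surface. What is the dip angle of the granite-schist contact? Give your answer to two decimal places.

Two edge vectors: TP11→TP12 = (-1531, 702, 1125.3), TP11→TP13 = (-1055, 1777, 1790.9).
Normal n = (TP11→TP12) × (TP11→TP13) = (-742446.3, 1554676.4, -1979977).
So ∂z/∂x = −n_x/n_z = −0.37498 and ∂z/∂y = −n_y/n_z = 0.78520.
Gradient magnitude |∇z| = √(a² + b²) = √(0.14061 + 0.61654) = 0.87014.
True dip = arctan(0.87014) = 41.03°, dipping toward SSE (azimuth ≈ 154°).

41.03°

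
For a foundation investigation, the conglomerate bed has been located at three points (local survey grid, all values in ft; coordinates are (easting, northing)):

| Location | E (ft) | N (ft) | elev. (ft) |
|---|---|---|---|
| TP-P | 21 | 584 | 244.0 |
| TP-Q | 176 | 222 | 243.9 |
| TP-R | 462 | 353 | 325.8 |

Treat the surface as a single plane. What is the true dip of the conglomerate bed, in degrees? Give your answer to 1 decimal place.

14.6°

Two edge vectors: TP-P→TP-Q = (155, -362, -0.1), TP-P→TP-R = (441, -231, 81.8).
Normal n = (TP-P→TP-Q) × (TP-P→TP-R) = (-29634.7, -12723.1, 123837).
So ∂z/∂E = −n_x/n_z = 0.23930 and ∂z/∂N = −n_y/n_z = 0.10274.
Gradient magnitude |∇z| = √(a² + b²) = √(0.05727 + 0.01056) = 0.26043.
True dip = arctan(0.26043) = 14.6°, dipping toward WSW (azimuth ≈ 247°).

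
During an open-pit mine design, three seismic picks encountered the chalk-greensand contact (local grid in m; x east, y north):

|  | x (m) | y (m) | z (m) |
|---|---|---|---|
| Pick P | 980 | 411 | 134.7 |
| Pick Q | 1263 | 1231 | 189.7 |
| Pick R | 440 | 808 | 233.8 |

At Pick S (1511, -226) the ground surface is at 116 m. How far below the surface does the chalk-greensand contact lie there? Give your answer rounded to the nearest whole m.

Let the plane be z = a·x + b·y + c.
Pick Q−Pick P: 283a + 820b = 55;  Pick R−Pick P: −540a + 397b = 99.1.
Solving gives a = −0.10705, b = 0.10402.
Then c = 134.7 − a·980 − b·411 = 196.85.
At (1511, -226): z_contact = −161.7 − 23.5 + 196.85 = 11.6 m.
Depth below ground = 116 − 11.6 = 104 m.

104 m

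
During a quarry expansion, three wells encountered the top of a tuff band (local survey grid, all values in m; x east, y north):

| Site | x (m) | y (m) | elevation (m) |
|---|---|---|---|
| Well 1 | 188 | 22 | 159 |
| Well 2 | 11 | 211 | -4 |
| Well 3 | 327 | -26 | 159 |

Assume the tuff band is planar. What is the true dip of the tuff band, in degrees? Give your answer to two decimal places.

53.44°

Let the plane be z = a·x + b·y + c.
Well 2−Well 1: −177a + 189b = −163;  Well 3−Well 1: 139a − 48b = 0.
Solving gives a = −0.44017, b = −1.27466.
Gradient magnitude |∇z| = √(a² + b²) = √(0.19375 + 1.62475) = 1.34852.
True dip = arctan(1.34852) = 53.44°, dipping toward NNE (azimuth ≈ 019°).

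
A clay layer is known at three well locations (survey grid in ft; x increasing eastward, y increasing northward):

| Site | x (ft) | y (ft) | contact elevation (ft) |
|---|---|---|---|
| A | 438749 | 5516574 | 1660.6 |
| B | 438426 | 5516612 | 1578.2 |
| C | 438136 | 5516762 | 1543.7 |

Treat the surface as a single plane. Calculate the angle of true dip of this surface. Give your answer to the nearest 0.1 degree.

Two edge vectors: A→B = (-323, 38, -82.4), A→C = (-613, 188, -116.9).
Normal n = (A→B) × (A→C) = (11049, 12752.5, -37430).
So ∂z/∂x = −n_x/n_z = 0.29519 and ∂z/∂y = −n_y/n_z = 0.34070.
Gradient magnitude |∇z| = √(a² + b²) = √(0.08714 + 0.11608) = 0.45079.
True dip = arctan(0.45079) = 24.3°, dipping toward SW (azimuth ≈ 221°).

24.3°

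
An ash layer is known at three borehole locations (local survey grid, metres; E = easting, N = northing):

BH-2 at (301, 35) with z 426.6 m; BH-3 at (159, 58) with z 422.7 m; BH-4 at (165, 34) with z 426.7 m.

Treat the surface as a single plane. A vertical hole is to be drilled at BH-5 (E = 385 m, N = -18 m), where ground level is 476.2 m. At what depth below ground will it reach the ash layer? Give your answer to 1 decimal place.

40.7 m

Two edge vectors: BH-2→BH-3 = (-142, 23, -3.9), BH-2→BH-4 = (-136, -1, 0.1).
Normal n = (BH-2→BH-3) × (BH-2→BH-4) = (-1.6, 544.6, 3270).
So ∂z/∂E = −n_x/n_z = 0.00049 and ∂z/∂N = −n_y/n_z = −0.16654.
Intercept c from BH-2: 426.6 − 0.15 + 5.83 = 432.28.
At (385, -18): z_contact = 0.19 + 3.00 + 432.28 = 435.47 m.
Depth below ground = 476.2 − 435.47 = 40.7 m.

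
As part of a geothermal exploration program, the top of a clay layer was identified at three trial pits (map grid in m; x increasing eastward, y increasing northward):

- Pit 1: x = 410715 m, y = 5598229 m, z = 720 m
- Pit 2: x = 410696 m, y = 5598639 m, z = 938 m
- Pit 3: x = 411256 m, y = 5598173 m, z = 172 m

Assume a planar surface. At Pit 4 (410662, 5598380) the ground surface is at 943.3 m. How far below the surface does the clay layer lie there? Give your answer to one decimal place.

98.7 m

Two edge vectors: Pit 1→Pit 2 = (-19, 410, 218), Pit 1→Pit 3 = (541, -56, -548).
Normal n = (Pit 1→Pit 2) × (Pit 1→Pit 3) = (-212472, 107526, -220746).
So ∂z/∂x = −n_x/n_z = −0.962518007 and ∂z/∂y = −n_y/n_z = 0.487102824.
Intercept c from Pit 1: 720 + 395320.58 − 2726913.16 = −2330872.57.
At (410662, 5598380): z_contact = −395269.57 + 2726986.71 − 2330872.57 = 844.57 m.
Depth below ground = 943.3 − 844.57 = 98.7 m.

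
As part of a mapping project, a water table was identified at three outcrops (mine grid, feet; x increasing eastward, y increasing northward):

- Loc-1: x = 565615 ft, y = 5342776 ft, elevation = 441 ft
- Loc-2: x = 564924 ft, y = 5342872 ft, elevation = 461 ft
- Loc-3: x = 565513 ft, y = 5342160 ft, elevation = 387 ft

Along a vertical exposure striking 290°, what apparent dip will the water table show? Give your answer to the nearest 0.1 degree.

2.7°

Let the plane be z = a·x + b·y + c.
Loc-2−Loc-1: −691a + 96b = 20;  Loc-3−Loc-1: −102a − 616b = −54.
Solving gives a = −0.01639, b = 0.09038.
Unit vector along 290° is (sin 290°, cos 290°) = (-0.9397, 0.3420).
Slope in that direction = a·(-0.9397) + b·(0.3420) = 0.04631.
Apparent dip = arctan|0.04631| = 2.7° (true dip is 5.2°, so apparent ≤ true as expected).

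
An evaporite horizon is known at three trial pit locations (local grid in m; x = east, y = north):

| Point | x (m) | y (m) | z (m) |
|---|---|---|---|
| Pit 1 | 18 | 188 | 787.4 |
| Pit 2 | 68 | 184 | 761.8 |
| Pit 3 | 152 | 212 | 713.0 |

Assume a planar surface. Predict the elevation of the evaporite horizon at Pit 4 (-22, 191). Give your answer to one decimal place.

Let the plane be z = a·x + b·y + c.
Pit 2−Pit 1: 50a − 4b = −25.6;  Pit 3−Pit 1: 134a + 24b = −74.4.
Solving gives a = −0.52535, b = −0.16682.
Then c = 787.4 − a·18 − b·188 = 828.22.
At (-22, 191): z = 11.6 − 31.9 + 828.22 = 807.9 m.

807.9 m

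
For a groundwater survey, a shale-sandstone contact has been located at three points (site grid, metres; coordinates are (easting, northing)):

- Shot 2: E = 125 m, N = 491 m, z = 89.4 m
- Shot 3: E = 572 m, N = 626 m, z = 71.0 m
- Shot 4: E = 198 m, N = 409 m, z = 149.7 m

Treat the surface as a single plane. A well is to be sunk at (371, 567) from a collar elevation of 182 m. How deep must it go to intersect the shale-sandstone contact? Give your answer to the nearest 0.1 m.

103.8 m

Let the plane be z = a·E + b·N + c.
Shot 3−Shot 2: 447a + 135b = −18.4;  Shot 4−Shot 2: 73a − 82b = 60.3.
Solving gives a = 0.14259, b = −0.60843.
Then c = 89.4 − a·125 − b·491 = 370.31.
At (371, 567): z_contact = 52.90 − 344.98 + 370.31 = 78.24 m.
Depth below ground = 182 − 78.24 = 103.8 m.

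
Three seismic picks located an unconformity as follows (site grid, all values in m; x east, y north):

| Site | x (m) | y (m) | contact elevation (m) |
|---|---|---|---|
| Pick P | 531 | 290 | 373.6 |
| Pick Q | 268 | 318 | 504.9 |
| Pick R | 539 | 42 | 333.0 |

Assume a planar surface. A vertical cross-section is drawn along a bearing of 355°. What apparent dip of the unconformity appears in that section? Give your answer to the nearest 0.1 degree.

10.7°

Two edge vectors: Pick P→Pick Q = (-263, 28, 131.3), Pick P→Pick R = (8, -248, -40.6).
Normal n = (Pick P→Pick Q) × (Pick P→Pick R) = (31425.6, -9627.4, 65000).
So ∂z/∂x = −n_x/n_z = −0.48347 and ∂z/∂y = −n_y/n_z = 0.14811.
Unit vector along 355° is (sin 355°, cos 355°) = (-0.0872, 0.9962).
Slope in that direction = a·(-0.0872) + b·(0.9962) = 0.18969.
Apparent dip = arctan|0.18969| = 10.7° (true dip is 26.8°, so apparent ≤ true as expected).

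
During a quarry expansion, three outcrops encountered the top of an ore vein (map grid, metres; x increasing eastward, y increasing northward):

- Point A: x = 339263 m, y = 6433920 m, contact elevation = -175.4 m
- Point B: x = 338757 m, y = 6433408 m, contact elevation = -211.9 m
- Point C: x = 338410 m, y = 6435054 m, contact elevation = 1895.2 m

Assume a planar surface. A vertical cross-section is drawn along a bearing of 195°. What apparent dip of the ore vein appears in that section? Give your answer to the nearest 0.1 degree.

37.6°

Let the plane be z = a·x + b·y + c.
Point B−Point A: −506a − 512b = −36.5;  Point C−Point A: −853a + 1134b = 2070.6.
Solving gives a = −1.00813, b = 1.06761.
Unit vector along 195° is (sin 195°, cos 195°) = (-0.2588, -0.9659).
Slope in that direction = a·(-0.2588) + b·(-0.9659) = −0.77030.
Apparent dip = arctan|0.77030| = 37.6° (true dip is 55.7°, so apparent ≤ true as expected).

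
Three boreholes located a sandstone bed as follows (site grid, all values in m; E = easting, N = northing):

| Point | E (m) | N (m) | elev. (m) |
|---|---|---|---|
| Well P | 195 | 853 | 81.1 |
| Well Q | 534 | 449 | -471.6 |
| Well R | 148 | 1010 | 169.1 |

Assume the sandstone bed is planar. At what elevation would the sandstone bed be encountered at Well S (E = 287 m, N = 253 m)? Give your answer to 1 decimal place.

-124.1 m

Let the plane be z = a·E + b·N + c.
Well Q−Well P: 339a − 404b = −552.7;  Well R−Well P: −47a + 157b = 88.
Solving gives a = −1.496185, b = 0.112607.
Then c = 81.1 − a·195 − b·853 = 276.80.
At (287, 253): z = −429.4 + 28.5 + 276.80 = -124.1 m.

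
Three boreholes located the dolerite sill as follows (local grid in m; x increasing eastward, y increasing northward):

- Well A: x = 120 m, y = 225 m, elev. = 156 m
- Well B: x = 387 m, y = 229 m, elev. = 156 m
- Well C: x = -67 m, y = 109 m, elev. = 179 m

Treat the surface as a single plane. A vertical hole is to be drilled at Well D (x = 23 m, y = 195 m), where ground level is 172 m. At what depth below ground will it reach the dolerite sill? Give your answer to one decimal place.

10.2 m

Let the plane be z = a·x + b·y + c.
Well B−Well A: 267a + 4b = 0;  Well C−Well A: −187a − 116b = 23.
Solving gives a = 0.00304, b = −0.20318.
Then c = 156 − a·120 − b·225 = 201.35.
At (23, 195): z_contact = 0.07 − 39.62 + 201.35 = 161.80 m.
Depth below ground = 172 − 161.80 = 10.2 m.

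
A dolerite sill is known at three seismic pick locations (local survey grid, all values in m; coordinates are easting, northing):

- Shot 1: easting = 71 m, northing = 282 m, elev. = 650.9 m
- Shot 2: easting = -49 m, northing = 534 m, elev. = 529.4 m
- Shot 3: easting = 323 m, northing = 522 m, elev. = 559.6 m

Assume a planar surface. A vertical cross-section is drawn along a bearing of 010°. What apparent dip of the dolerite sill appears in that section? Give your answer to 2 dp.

23.36°

Let the plane be z = a·easting + b·northing + c.
Shot 2−Shot 1: −120a + 252b = −121.5;  Shot 3−Shot 1: 252a + 240b = −91.3.
Solving gives a = 0.06665, b = −0.45040.
Unit vector along 010° is (sin 10°, cos 10°) = (0.1736, 0.9848).
Slope in that direction = a·(0.1736) + b·(0.9848) = −0.43199.
Apparent dip = arctan|0.43199| = 23.36° (true dip is 24.5°, so apparent ≤ true as expected).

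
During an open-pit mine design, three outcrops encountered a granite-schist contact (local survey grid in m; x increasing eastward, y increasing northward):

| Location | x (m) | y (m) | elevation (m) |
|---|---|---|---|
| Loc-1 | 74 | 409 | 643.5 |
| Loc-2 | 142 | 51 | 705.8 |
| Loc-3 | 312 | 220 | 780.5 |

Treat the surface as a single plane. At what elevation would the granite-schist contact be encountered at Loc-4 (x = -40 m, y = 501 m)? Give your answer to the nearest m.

578 m

Two edge vectors: Loc-1→Loc-2 = (68, -358, 62.3), Loc-1→Loc-3 = (238, -189, 137).
Normal n = (Loc-1→Loc-2) × (Loc-1→Loc-3) = (-37271.3, 5511.4, 72352).
So ∂z/∂x = −n_x/n_z = 0.51514 and ∂z/∂y = −n_y/n_z = −0.07617.
Intercept c from Loc-1: 643.5 − 38.12 + 31.16 = 636.54.
At (-40, 501): z = −20.6 − 38.2 + 636.54 = 577.8 m.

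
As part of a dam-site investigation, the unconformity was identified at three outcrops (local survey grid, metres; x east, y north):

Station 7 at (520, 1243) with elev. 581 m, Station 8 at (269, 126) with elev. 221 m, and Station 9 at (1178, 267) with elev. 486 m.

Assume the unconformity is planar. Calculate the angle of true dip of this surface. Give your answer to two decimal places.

Two edge vectors: Station 7→Station 8 = (-251, -1117, -360), Station 7→Station 9 = (658, -976, -95).
Normal n = (Station 7→Station 8) × (Station 7→Station 9) = (-245245, -260725, 979962).
So ∂z/∂x = −n_x/n_z = 0.25026 and ∂z/∂y = −n_y/n_z = 0.26606.
Gradient magnitude |∇z| = √(a² + b²) = √(0.06263 + 0.07079) = 0.36526.
True dip = arctan(0.36526) = 20.07°, dipping toward SW (azimuth ≈ 223°).

20.07°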